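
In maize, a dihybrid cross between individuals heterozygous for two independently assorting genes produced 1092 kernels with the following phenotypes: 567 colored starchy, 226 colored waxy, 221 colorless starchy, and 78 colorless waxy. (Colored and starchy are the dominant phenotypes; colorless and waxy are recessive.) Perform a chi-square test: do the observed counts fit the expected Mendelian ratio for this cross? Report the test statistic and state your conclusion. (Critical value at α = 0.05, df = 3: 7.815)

A dihybrid F₂ with independent assortment and complete dominance at both loci gives a 9:3:3:1 phenotypic ratio.
Expected counts for N = 1092 under a 9:3:3:1 ratio (total parts = 16):
  colored starchy: 1092 × 9/16 = 614.25
  colored waxy: 1092 × 3/16 = 204.75
  colorless starchy: 1092 × 3/16 = 204.75
  colorless waxy: 1092 × 1/16 = 68.25
χ² = Σ (O − E)² / E
  colored starchy: (567 − 614.25)² / 614.25 = 3.6346
  colored waxy: (226 − 204.75)² / 204.75 = 2.2054
  colorless starchy: (221 − 204.75)² / 204.75 = 1.2897
  colorless waxy: (78 − 68.25)² / 68.25 = 1.3929
χ² = 3.6346 + 2.2054 + 1.2897 + 1.3929 = 8.5226 ≈ 8.523
Degrees of freedom = 4 − 1 = 3; critical value at α = 0.05 is 7.815.
Since 8.523 > 7.815, we reject the null hypothesis — the data do not fit the 9:3:3:1 ratio.

8.523; not consistent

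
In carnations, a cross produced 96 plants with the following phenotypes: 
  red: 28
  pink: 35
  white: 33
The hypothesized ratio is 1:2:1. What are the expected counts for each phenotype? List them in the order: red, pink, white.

24, 48, 24

Total ratio parts = 4. Expected numbers out of 96:
  red: 96 × 1/4 = 24
  pink: 96 × 2/4 = 48
  white: 96 × 1/4 = 24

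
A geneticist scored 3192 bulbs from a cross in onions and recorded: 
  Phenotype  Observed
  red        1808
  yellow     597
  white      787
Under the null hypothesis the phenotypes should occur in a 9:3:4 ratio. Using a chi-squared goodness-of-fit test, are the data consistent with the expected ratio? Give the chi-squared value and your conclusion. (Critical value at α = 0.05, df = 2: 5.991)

0.242; consistent

Under the 9:3:4 hypothesis (Σ ratio = 16, N = 3192):
  red: 3192 × 9/16 = 1795.5
  yellow: 3192 × 3/16 = 598.5
  white: 3192 × 4/16 = 798
χ² = Σ (O − E)² / E
  red: (1808 − 1795.5)² / 1795.5 = 0.0870
  yellow: (597 − 598.5)² / 598.5 = 0.0038
  white: (787 − 798)² / 798 = 0.1516
χ² = 0.0870 + 0.0038 + 0.1516 = 0.2424 ≈ 0.242
Degrees of freedom = 3 − 1 = 2; critical value at α = 0.05 is 5.991.
Since 0.242 < 5.991, we fail to reject the null hypothesis — the data are consistent with the 9:3:4 ratio.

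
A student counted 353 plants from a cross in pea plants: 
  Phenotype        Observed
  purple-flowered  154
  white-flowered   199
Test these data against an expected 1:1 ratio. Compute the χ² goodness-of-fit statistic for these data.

5.737

The 1:1 ratio has 2 parts, so with N = 353 the expected counts are:
  purple-flowered: 353 × 1/2 = 176.5
  white-flowered: 353 × 1/2 = 176.5
χ² = Σ (O − E)² / E
  purple-flowered: (154 − 176.5)² / 176.5 = 2.8683
  white-flowered: (199 − 176.5)² / 176.5 = 2.8683
χ² = 2.8683 + 2.8683 = 5.7366 ≈ 5.737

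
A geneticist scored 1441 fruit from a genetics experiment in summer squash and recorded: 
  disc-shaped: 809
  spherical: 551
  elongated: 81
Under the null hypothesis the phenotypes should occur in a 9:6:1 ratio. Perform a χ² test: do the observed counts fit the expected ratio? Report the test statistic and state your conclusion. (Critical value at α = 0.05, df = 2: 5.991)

The 9:6:1 ratio has 16 parts, so with N = 1441 the expected counts are:
  disc-shaped: 1441 × 9/16 = 810.5625
  spherical: 1441 × 6/16 = 540.375
  elongated: 1441 × 1/16 = 90.0625
χ² = Σ (O − E)² / E
  disc-shaped: (809 − 810.5625)² / 810.5625 = 0.0030
  spherical: (551 − 540.375)² / 540.375 = 0.2089
  elongated: (81 − 90.0625)² / 90.0625 = 0.9119
χ² = 0.0030 + 0.2089 + 0.9119 = 1.1238 ≈ 1.124
Degrees of freedom = 3 − 1 = 2; critical value at α = 0.05 is 5.991.
Since 1.124 < 5.991, we fail to reject the null hypothesis — the data are consistent with the 9:6:1 ratio.

1.124; consistent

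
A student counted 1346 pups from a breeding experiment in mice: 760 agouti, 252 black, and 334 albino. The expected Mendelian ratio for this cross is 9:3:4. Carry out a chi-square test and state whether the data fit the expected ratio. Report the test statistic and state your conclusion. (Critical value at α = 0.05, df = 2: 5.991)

0.030; consistent

Under the 9:3:4 hypothesis (Σ ratio = 16, N = 1346):
  agouti: 1346 × 9/16 = 757.125
  black: 1346 × 3/16 = 252.375
  albino: 1346 × 4/16 = 336.5
χ² = Σ (O − E)² / E
  agouti: (760 − 757.125)² / 757.125 = 0.0109
  black: (252 − 252.375)² / 252.375 = 0.0006
  albino: (334 − 336.5)² / 336.5 = 0.0186
χ² = 0.0109 + 0.0006 + 0.0186 = 0.0301 ≈ 0.030
Degrees of freedom = 3 − 1 = 2; critical value at α = 0.05 is 5.991.
Since 0.030 < 5.991, we fail to reject the null hypothesis — the data are consistent with the 9:3:4 ratio.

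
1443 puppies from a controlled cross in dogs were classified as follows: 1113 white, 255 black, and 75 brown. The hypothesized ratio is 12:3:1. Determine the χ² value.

4.326

Under the 12:3:1 hypothesis (Σ ratio = 16, N = 1443):
  white: 1443 × 12/16 = 1082.25
  black: 1443 × 3/16 = 270.5625
  brown: 1443 × 1/16 = 90.1875
χ² = Σ (O − E)² / E
  white: (1113 − 1082.25)² / 1082.25 = 0.8737
  black: (255 − 270.5625)² / 270.5625 = 0.8951
  brown: (75 − 90.1875)² / 90.1875 = 2.5576
χ² = 0.8737 + 0.8951 + 2.5576 = 4.3264 ≈ 4.326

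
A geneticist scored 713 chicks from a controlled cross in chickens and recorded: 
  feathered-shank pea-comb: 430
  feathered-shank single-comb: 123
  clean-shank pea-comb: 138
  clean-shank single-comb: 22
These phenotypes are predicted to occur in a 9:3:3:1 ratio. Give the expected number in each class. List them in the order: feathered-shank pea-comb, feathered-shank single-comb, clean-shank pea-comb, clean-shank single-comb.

Under the 9:3:3:1 hypothesis (Σ ratio = 16, N = 713):
  feathered-shank pea-comb: 713 × 9/16 = 401.0625
  feathered-shank single-comb: 713 × 3/16 = 133.6875
  clean-shank pea-comb: 713 × 3/16 = 133.6875
  clean-shank single-comb: 713 × 1/16 = 44.5625

401.0625, 133.6875, 133.6875, 44.5625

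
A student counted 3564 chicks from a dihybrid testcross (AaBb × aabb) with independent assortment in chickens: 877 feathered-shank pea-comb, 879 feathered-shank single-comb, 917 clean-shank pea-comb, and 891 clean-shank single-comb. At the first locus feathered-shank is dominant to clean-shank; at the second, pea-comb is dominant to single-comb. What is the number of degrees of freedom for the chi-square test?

A dihybrid testcross with independent assortment gives a 1:1:1:1 ratio.
A goodness-of-fit test with 4 phenotype classes has df = 4 − 1 = 3.

3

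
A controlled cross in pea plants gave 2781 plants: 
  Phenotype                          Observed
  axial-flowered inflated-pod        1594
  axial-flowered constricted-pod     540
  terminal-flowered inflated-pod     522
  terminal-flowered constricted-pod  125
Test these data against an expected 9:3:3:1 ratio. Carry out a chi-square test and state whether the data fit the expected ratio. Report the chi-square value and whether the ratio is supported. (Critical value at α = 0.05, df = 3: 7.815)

14.933; not consistent

Under the 9:3:3:1 hypothesis (Σ ratio = 16, N = 2781):
  axial-flowered inflated-pod: 2781 × 9/16 = 1564.3125
  axial-flowered constricted-pod: 2781 × 3/16 = 521.4375
  terminal-flowered inflated-pod: 2781 × 3/16 = 521.4375
  terminal-flowered constricted-pod: 2781 × 1/16 = 173.8125
χ² = Σ (O − E)² / E
  axial-flowered inflated-pod: (1594 − 1564.3125)² / 1564.3125 = 0.5634
  axial-flowered constricted-pod: (540 − 521.4375)² / 521.4375 = 0.6608
  terminal-flowered inflated-pod: (522 − 521.4375)² / 521.4375 = 0.0006
  terminal-flowered constricted-pod: (125 − 173.8125)² / 173.8125 = 13.7082
χ² = 0.5634 + 0.6608 + 0.0006 + 13.7082 = 14.933
Degrees of freedom = 4 − 1 = 3; critical value at α = 0.05 is 7.815.
Since 14.933 > 7.815, we reject the null hypothesis — the data do not fit the 9:3:3:1 ratio.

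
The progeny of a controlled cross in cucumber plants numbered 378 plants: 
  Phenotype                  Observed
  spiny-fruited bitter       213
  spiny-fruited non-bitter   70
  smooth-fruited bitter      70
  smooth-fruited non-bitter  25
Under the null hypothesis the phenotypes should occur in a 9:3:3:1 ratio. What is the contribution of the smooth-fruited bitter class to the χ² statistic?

Total ratio parts = 16. Expected numbers out of 378:
  spiny-fruited bitter: 378 × 9/16 = 212.625
  spiny-fruited non-bitter: 378 × 3/16 = 70.875
  smooth-fruited bitter: 378 × 3/16 = 70.875
  smooth-fruited non-bitter: 378 × 1/16 = 23.625
Contribution of smooth-fruited bitter: (70 − 70.875)² / 70.875 = 0.0108

0.011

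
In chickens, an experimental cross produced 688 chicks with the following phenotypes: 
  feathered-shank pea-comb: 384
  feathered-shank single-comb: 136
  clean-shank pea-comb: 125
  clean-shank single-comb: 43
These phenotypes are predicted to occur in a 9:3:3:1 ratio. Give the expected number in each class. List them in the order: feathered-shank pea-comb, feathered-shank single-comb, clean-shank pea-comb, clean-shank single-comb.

387, 129, 129, 43

Total ratio parts = 16. Expected numbers out of 688:
  feathered-shank pea-comb: 688 × 9/16 = 387
  feathered-shank single-comb: 688 × 3/16 = 129
  clean-shank pea-comb: 688 × 3/16 = 129
  clean-shank single-comb: 688 × 1/16 = 43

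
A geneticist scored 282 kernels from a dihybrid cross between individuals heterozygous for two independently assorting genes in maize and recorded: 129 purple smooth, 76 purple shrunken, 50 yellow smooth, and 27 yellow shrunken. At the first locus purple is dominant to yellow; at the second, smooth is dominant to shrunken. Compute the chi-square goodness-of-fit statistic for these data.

A dihybrid F₂ with independent assortment and complete dominance at both loci gives a 9:3:3:1 phenotypic ratio.
Total ratio parts = 16. Expected numbers out of 282:
  purple smooth: 282 × 9/16 = 158.625
  purple shrunken: 282 × 3/16 = 52.875
  yellow smooth: 282 × 3/16 = 52.875
  yellow shrunken: 282 × 1/16 = 17.625
χ² = Σ (O − E)² / E
  purple smooth: (129 − 158.625)² / 158.625 = 5.5328
  purple shrunken: (76 − 52.875)² / 52.875 = 10.1138
  yellow smooth: (50 − 52.875)² / 52.875 = 0.1563
  yellow shrunken: (27 − 17.625)² / 17.625 = 4.9867
χ² = 5.5328 + 10.1138 + 0.1563 + 4.9867 = 20.7896 ≈ 20.790

20.790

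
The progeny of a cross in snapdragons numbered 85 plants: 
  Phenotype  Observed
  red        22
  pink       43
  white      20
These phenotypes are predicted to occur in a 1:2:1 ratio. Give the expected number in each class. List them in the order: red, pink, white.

21.25, 42.5, 21.25

Total ratio parts = 4. Expected numbers out of 85:
  red: 85 × 1/4 = 21.25
  pink: 85 × 2/4 = 42.5
  white: 85 × 1/4 = 21.25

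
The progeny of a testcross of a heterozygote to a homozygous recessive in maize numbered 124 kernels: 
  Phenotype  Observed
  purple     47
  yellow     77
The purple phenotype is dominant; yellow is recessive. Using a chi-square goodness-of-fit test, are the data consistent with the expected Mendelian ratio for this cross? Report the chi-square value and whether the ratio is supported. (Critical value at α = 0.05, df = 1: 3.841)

A testcross of a heterozygote (Aa × aa) gives a 1:1 phenotypic ratio.
Under the 1:1 hypothesis (Σ ratio = 2, N = 124):
  purple: 124 × 1/2 = 62
  yellow: 124 × 1/2 = 62
χ² = Σ (O − E)² / E
  purple: (47 − 62)² / 62 = 3.6290
  yellow: (77 − 62)² / 62 = 3.6290
χ² = 3.6290 + 3.6290 = 7.258
Degrees of freedom = 2 − 1 = 1; critical value at α = 0.05 is 3.841.
Since 7.258 > 3.841, we reject the null hypothesis — the data do not fit the 1:1 ratio.

7.258; not consistent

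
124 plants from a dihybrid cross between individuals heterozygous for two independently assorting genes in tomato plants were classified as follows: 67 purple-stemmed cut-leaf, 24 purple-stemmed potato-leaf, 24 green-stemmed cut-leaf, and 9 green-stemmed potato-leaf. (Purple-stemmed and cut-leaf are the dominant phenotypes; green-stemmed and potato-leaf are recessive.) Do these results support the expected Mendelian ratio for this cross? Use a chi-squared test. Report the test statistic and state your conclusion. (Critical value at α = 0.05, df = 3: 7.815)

A dihybrid F₂ with independent assortment and complete dominance at both loci gives a 9:3:3:1 phenotypic ratio.
Expected counts for N = 124 under a 9:3:3:1 ratio (total parts = 16):
  purple-stemmed cut-leaf: 124 × 9/16 = 69.75
  purple-stemmed potato-leaf: 124 × 3/16 = 23.25
  green-stemmed cut-leaf: 124 × 3/16 = 23.25
  green-stemmed potato-leaf: 124 × 1/16 = 7.75
χ² = Σ (O − E)² / E
  purple-stemmed cut-leaf: (67 − 69.75)² / 69.75 = 0.1084
  purple-stemmed potato-leaf: (24 − 23.25)² / 23.25 = 0.0242
  green-stemmed cut-leaf: (24 − 23.25)² / 23.25 = 0.0242
  green-stemmed potato-leaf: (9 − 7.75)² / 7.75 = 0.2016
χ² = 0.1084 + 0.0242 + 0.0242 + 0.2016 = 0.3584 ≈ 0.358
Degrees of freedom = 4 − 1 = 3; critical value at α = 0.05 is 7.815.
Since 0.358 < 7.815, we fail to reject the null hypothesis — the data are consistent with the 9:3:3:1 ratio.

0.358; consistent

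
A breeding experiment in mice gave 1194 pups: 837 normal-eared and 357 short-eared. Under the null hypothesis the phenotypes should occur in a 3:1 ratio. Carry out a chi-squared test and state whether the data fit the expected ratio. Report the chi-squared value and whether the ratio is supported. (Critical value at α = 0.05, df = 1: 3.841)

Under the 3:1 hypothesis (Σ ratio = 4, N = 1194):
  normal-eared: 1194 × 3/4 = 895.5
  short-eared: 1194 × 1/4 = 298.5
χ² = Σ (O − E)² / E
  normal-eared: (837 − 895.5)² / 895.5 = 3.8216
  short-eared: (357 − 298.5)² / 298.5 = 11.4648
χ² = 3.8216 + 11.4648 = 15.2864 ≈ 15.286
Degrees of freedom = 2 − 1 = 1; critical value at α = 0.05 is 3.841.
Since 15.286 > 3.841, we reject the null hypothesis — the data do not fit the 3:1 ratio.

15.286; not consistent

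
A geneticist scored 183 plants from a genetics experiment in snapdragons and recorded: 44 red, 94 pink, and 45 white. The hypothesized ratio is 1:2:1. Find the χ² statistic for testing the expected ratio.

0.148

Expected counts for N = 183 under a 1:2:1 ratio (total parts = 4):
  red: 183 × 1/4 = 45.75
  pink: 183 × 2/4 = 91.5
  white: 183 × 1/4 = 45.75
χ² = Σ (O − E)² / E
  red: (44 − 45.75)² / 45.75 = 0.0669
  pink: (94 − 91.5)² / 91.5 = 0.0683
  white: (45 − 45.75)² / 45.75 = 0.0123
χ² = 0.0669 + 0.0683 + 0.0123 = 0.1475 ≈ 0.148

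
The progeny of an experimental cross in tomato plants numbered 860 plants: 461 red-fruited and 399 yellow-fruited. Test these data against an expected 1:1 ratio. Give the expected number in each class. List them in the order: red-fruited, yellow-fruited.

430, 430

Total ratio parts = 2. Expected numbers out of 860:
  red-fruited: 860 × 1/2 = 430
  yellow-fruited: 860 × 1/2 = 430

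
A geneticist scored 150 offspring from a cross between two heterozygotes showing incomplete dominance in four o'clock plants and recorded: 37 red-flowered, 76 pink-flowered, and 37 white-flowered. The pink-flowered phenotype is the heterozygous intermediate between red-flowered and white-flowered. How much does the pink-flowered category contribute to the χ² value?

With incomplete dominance, a heterozygote × heterozygote cross gives a 1:2:1 phenotypic ratio.
Under the 1:2:1 hypothesis (Σ ratio = 4, N = 150):
  red-flowered: 150 × 1/4 = 37.5
  pink-flowered: 150 × 2/4 = 75
  white-flowered: 150 × 1/4 = 37.5
Contribution of pink-flowered: (76 − 75)² / 75 = 0.0133

0.013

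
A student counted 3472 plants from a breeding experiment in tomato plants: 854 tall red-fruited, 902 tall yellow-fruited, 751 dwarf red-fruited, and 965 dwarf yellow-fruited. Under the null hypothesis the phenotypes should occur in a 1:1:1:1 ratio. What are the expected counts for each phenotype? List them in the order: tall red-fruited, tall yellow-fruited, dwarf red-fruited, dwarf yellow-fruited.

868, 868, 868, 868

Expected counts for N = 3472 under a 1:1:1:1 ratio (total parts = 4):
  tall red-fruited: 3472 × 1/4 = 868
  tall yellow-fruited: 3472 × 1/4 = 868
  dwarf red-fruited: 3472 × 1/4 = 868
  dwarf yellow-fruited: 3472 × 1/4 = 868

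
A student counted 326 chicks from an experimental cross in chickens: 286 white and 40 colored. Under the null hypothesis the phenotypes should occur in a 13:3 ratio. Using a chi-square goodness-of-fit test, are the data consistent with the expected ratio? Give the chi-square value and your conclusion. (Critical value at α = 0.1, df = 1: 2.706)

8.986; not consistent

Under the 13:3 hypothesis (Σ ratio = 16, N = 326):
  white: 326 × 13/16 = 264.875
  colored: 326 × 3/16 = 61.125
χ² = Σ (O − E)² / E
  white: (286 − 264.875)² / 264.875 = 1.6848
  colored: (40 − 61.125)² / 61.125 = 7.3009
χ² = 1.6848 + 7.3009 = 8.9857 ≈ 8.986
Degrees of freedom = 2 − 1 = 1; critical value at α = 0.1 is 2.706.
Since 8.986 > 2.706, we reject the null hypothesis — the data do not fit the 13:3 ratio.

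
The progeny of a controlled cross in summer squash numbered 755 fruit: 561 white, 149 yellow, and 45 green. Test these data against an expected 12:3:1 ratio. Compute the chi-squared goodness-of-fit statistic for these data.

The 12:3:1 ratio has 16 parts, so with N = 755 the expected counts are:
  white: 755 × 12/16 = 566.25
  yellow: 755 × 3/16 = 141.5625
  green: 755 × 1/16 = 47.1875
χ² = Σ (O − E)² / E
  white: (561 − 566.25)² / 566.25 = 0.0487
  yellow: (149 − 141.5625)² / 141.5625 = 0.3908
  green: (45 − 47.1875)² / 47.1875 = 0.1014
χ² = 0.0487 + 0.3908 + 0.1014 = 0.5409 ≈ 0.541

0.541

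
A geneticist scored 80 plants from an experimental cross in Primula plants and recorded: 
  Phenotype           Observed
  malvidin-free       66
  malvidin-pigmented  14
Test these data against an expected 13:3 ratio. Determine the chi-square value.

0.082

Total ratio parts = 16. Expected numbers out of 80:
  malvidin-free: 80 × 13/16 = 65
  malvidin-pigmented: 80 × 3/16 = 15
χ² = Σ (O − E)² / E
  malvidin-free: (66 − 65)² / 65 = 0.0154
  malvidin-pigmented: (14 − 15)² / 15 = 0.0667
χ² = 0.0154 + 0.0667 = 0.0821 ≈ 0.082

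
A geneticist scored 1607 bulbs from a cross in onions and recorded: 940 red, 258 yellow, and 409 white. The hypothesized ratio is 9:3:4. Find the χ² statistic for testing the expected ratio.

Under the 9:3:4 hypothesis (Σ ratio = 16, N = 1607):
  red: 1607 × 9/16 = 903.9375
  yellow: 1607 × 3/16 = 301.3125
  white: 1607 × 4/16 = 401.75
χ² = Σ (O − E)² / E
  red: (940 − 903.9375)² / 903.9375 = 1.4387
  yellow: (258 − 301.3125)² / 301.3125 = 6.2260
  white: (409 − 401.75)² / 401.75 = 0.1308
χ² = 1.4387 + 6.2260 + 0.1308 = 7.7955 ≈ 7.796

7.796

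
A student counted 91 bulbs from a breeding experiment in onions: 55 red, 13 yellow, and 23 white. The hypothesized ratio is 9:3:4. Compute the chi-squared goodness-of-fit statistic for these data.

1.254

Under the 9:3:4 hypothesis (Σ ratio = 16, N = 91):
  red: 91 × 9/16 = 51.1875
  yellow: 91 × 3/16 = 17.0625
  white: 91 × 4/16 = 22.75
χ² = Σ (O − E)² / E
  red: (55 − 51.1875)² / 51.1875 = 0.2840
  yellow: (13 − 17.0625)² / 17.0625 = 0.9673
  white: (23 − 22.75)² / 22.75 = 0.0027
χ² = 0.2840 + 0.9673 + 0.0027 = 1.254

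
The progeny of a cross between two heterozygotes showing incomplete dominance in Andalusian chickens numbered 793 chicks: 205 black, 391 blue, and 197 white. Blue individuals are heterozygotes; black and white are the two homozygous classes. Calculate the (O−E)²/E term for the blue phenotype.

With incomplete dominance, a heterozygote × heterozygote cross gives a 1:2:1 phenotypic ratio.
Total ratio parts = 4. Expected numbers out of 793:
  black: 793 × 1/4 = 198.25
  blue: 793 × 2/4 = 396.5
  white: 793 × 1/4 = 198.25
Contribution of blue: (391 − 396.5)² / 396.5 = 0.0763

0.076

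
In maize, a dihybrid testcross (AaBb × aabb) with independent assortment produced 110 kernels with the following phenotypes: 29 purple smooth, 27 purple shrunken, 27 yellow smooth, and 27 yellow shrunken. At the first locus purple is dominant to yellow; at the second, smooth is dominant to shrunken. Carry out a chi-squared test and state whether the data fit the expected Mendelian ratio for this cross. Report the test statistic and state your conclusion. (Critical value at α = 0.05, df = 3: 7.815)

A dihybrid testcross with independent assortment gives a 1:1:1:1 ratio.
The 1:1:1:1 ratio has 4 parts, so with N = 110 the expected counts are:
  purple smooth: 110 × 1/4 = 27.5
  purple shrunken: 110 × 1/4 = 27.5
  yellow smooth: 110 × 1/4 = 27.5
  yellow shrunken: 110 × 1/4 = 27.5
χ² = Σ (O − E)² / E
  purple smooth: (29 − 27.5)² / 27.5 = 0.0818
  purple shrunken: (27 − 27.5)² / 27.5 = 0.0091
  yellow smooth: (27 − 27.5)² / 27.5 = 0.0091
  yellow shrunken: (27 − 27.5)² / 27.5 = 0.0091
χ² = 0.0818 + 0.0091 + 0.0091 + 0.0091 = 0.1091 ≈ 0.109
Degrees of freedom = 4 − 1 = 3; critical value at α = 0.05 is 7.815.
Since 0.109 < 7.815, we fail to reject the null hypothesis — the data are consistent with the 1:1:1:1 ratio.

0.109; consistent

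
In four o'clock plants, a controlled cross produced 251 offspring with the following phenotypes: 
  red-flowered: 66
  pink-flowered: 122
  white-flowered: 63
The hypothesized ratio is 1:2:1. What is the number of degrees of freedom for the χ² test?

A goodness-of-fit test with 3 phenotype classes has df = 3 − 1 = 2.

2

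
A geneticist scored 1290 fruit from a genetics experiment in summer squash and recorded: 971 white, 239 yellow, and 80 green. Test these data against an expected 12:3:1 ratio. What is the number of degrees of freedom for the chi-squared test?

2

A goodness-of-fit test with 3 phenotype classes has df = 3 − 1 = 2.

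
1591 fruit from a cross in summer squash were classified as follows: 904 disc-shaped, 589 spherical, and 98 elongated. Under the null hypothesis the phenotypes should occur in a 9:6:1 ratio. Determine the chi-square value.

Under the 9:6:1 hypothesis (Σ ratio = 16, N = 1591):
  disc-shaped: 1591 × 9/16 = 894.9375
  spherical: 1591 × 6/16 = 596.625
  elongated: 1591 × 1/16 = 99.4375
χ² = Σ (O − E)² / E
  disc-shaped: (904 − 894.9375)² / 894.9375 = 0.0918
  spherical: (589 − 596.625)² / 596.625 = 0.0974
  elongated: (98 − 99.4375)² / 99.4375 = 0.0208
χ² = 0.0918 + 0.0974 + 0.0208 = 0.210

0.210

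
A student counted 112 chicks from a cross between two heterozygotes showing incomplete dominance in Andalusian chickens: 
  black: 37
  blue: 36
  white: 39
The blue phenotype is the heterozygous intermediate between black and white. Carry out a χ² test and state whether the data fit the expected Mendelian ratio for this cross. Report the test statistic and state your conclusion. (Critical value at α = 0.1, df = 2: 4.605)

14.357; not consistent

With incomplete dominance, a heterozygote × heterozygote cross gives a 1:2:1 phenotypic ratio.
The 1:2:1 ratio has 4 parts, so with N = 112 the expected counts are:
  black: 112 × 1/4 = 28
  blue: 112 × 2/4 = 56
  white: 112 × 1/4 = 28
χ² = Σ (O − E)² / E
  black: (37 − 28)² / 28 = 2.8929
  blue: (36 − 56)² / 56 = 7.1429
  white: (39 − 28)² / 28 = 4.3214
χ² = 2.8929 + 7.1429 + 4.3214 = 14.3572 ≈ 14.357
Degrees of freedom = 3 − 1 = 2; critical value at α = 0.1 is 4.605.
Since 14.357 > 4.605, we reject the null hypothesis — the data do not fit the 1:2:1 ratio.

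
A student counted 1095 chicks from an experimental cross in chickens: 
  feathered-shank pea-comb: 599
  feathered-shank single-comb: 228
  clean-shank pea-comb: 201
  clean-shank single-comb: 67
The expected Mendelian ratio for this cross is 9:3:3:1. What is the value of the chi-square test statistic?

Expected counts for N = 1095 under a 9:3:3:1 ratio (total parts = 16):
  feathered-shank pea-comb: 1095 × 9/16 = 615.9375
  feathered-shank single-comb: 1095 × 3/16 = 205.3125
  clean-shank pea-comb: 1095 × 3/16 = 205.3125
  clean-shank single-comb: 1095 × 1/16 = 68.4375
χ² = Σ (O − E)² / E
  feathered-shank pea-comb: (599 − 615.9375)² / 615.9375 = 0.4658
  feathered-shank single-comb: (228 − 205.3125)² / 205.3125 = 2.5070
  clean-shank pea-comb: (201 − 205.3125)² / 205.3125 = 0.0906
  clean-shank single-comb: (67 − 68.4375)² / 68.4375 = 0.0302
χ² = 0.4658 + 2.5070 + 0.0906 + 0.0302 = 3.0936 ≈ 3.094

3.094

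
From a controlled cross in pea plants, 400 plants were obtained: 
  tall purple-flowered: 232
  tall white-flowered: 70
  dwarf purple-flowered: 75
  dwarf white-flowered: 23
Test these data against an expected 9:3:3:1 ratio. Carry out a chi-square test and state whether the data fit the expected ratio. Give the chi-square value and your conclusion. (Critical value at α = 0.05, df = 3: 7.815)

0.711; consistent

Expected counts for N = 400 under a 9:3:3:1 ratio (total parts = 16):
  tall purple-flowered: 400 × 9/16 = 225
  tall white-flowered: 400 × 3/16 = 75
  dwarf purple-flowered: 400 × 3/16 = 75
  dwarf white-flowered: 400 × 1/16 = 25
χ² = Σ (O − E)² / E
  tall purple-flowered: (232 − 225)² / 225 = 0.2178
  tall white-flowered: (70 − 75)² / 75 = 0.3333
  dwarf purple-flowered: (75 − 75)² / 75 = 0.0000
  dwarf white-flowered: (23 − 25)² / 25 = 0.1600
χ² = 0.2178 + 0.3333 + 0.0000 + 0.1600 = 0.7111 ≈ 0.711
Degrees of freedom = 4 − 1 = 3; critical value at α = 0.05 is 7.815.
Since 0.711 < 7.815, we fail to reject the null hypothesis — the data are consistent with the 9:3:3:1 ratio.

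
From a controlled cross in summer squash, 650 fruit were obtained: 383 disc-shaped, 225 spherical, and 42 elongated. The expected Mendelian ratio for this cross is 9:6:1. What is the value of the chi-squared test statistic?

Total ratio parts = 16. Expected numbers out of 650:
  disc-shaped: 650 × 9/16 = 365.625
  spherical: 650 × 6/16 = 243.75
  elongated: 650 × 1/16 = 40.625
χ² = Σ (O − E)² / E
  disc-shaped: (383 − 365.625)² / 365.625 = 0.8257
  spherical: (225 − 243.75)² / 243.75 = 1.4423
  elongated: (42 − 40.625)² / 40.625 = 0.0465
χ² = 0.8257 + 1.4423 + 0.0465 = 2.3145 ≈ 2.315

2.315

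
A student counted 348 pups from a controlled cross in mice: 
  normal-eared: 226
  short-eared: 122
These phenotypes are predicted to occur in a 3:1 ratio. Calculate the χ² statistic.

Under the 3:1 hypothesis (Σ ratio = 4, N = 348):
  normal-eared: 348 × 3/4 = 261
  short-eared: 348 × 1/4 = 87
χ² = Σ (O − E)² / E
  normal-eared: (226 − 261)² / 261 = 4.6935
  short-eared: (122 − 87)² / 87 = 14.0805
χ² = 4.6935 + 14.0805 = 18.774

18.774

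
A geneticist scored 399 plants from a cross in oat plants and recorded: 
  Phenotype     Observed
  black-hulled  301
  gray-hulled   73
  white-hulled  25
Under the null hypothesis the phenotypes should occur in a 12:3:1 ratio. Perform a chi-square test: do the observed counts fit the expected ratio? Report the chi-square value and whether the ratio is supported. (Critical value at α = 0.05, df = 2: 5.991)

0.054; consistent

The 12:3:1 ratio has 16 parts, so with N = 399 the expected counts are:
  black-hulled: 399 × 12/16 = 299.25
  gray-hulled: 399 × 3/16 = 74.8125
  white-hulled: 399 × 1/16 = 24.9375
χ² = Σ (O − E)² / E
  black-hulled: (301 − 299.25)² / 299.25 = 0.0102
  gray-hulled: (73 − 74.8125)² / 74.8125 = 0.0439
  white-hulled: (25 − 24.9375)² / 24.9375 = 0.0002
χ² = 0.0102 + 0.0439 + 0.0002 = 0.0543 ≈ 0.054
Degrees of freedom = 3 − 1 = 2; critical value at α = 0.05 is 5.991.
Since 0.054 < 5.991, we fail to reject the null hypothesis — the data are consistent with the 12:3:1 ratio.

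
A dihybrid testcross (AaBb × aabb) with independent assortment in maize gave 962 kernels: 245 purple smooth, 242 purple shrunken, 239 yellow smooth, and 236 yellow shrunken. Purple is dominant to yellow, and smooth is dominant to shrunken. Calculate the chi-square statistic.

0.187

A dihybrid testcross with independent assortment gives a 1:1:1:1 ratio.
Under the 1:1:1:1 hypothesis (Σ ratio = 4, N = 962):
  purple smooth: 962 × 1/4 = 240.5
  purple shrunken: 962 × 1/4 = 240.5
  yellow smooth: 962 × 1/4 = 240.5
  yellow shrunken: 962 × 1/4 = 240.5
χ² = Σ (O − E)² / E
  purple smooth: (245 − 240.5)² / 240.5 = 0.0842
  purple shrunken: (242 − 240.5)² / 240.5 = 0.0094
  yellow smooth: (239 − 240.5)² / 240.5 = 0.0094
  yellow shrunken: (236 − 240.5)² / 240.5 = 0.0842
χ² = 0.0842 + 0.0094 + 0.0094 + 0.0842 = 0.1872 ≈ 0.187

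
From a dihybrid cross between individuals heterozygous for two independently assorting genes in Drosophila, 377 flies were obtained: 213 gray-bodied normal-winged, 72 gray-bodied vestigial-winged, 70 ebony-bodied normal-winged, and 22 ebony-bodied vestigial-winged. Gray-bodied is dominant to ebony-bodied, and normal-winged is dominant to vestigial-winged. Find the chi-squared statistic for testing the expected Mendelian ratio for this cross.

0.139

A dihybrid F₂ with independent assortment and complete dominance at both loci gives a 9:3:3:1 phenotypic ratio.
Expected counts for N = 377 under a 9:3:3:1 ratio (total parts = 16):
  gray-bodied normal-winged: 377 × 9/16 = 212.0625
  gray-bodied vestigial-winged: 377 × 3/16 = 70.6875
  ebony-bodied normal-winged: 377 × 3/16 = 70.6875
  ebony-bodied vestigial-winged: 377 × 1/16 = 23.5625
χ² = Σ (O − E)² / E
  gray-bodied normal-winged: (213 − 212.0625)² / 212.0625 = 0.0041
  gray-bodied vestigial-winged: (72 − 70.6875)² / 70.6875 = 0.0244
  ebony-bodied normal-winged: (70 − 70.6875)² / 70.6875 = 0.0067
  ebony-bodied vestigial-winged: (22 − 23.5625)² / 23.5625 = 0.1036
χ² = 0.0041 + 0.0244 + 0.0067 + 0.1036 = 0.1388 ≈ 0.139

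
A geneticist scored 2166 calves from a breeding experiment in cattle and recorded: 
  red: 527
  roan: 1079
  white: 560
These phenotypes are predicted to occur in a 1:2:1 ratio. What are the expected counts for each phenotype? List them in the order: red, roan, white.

541.5, 1083, 541.5

Expected counts for N = 2166 under a 1:2:1 ratio (total parts = 4):
  red: 2166 × 1/4 = 541.5
  roan: 2166 × 2/4 = 1083
  white: 2166 × 1/4 = 541.5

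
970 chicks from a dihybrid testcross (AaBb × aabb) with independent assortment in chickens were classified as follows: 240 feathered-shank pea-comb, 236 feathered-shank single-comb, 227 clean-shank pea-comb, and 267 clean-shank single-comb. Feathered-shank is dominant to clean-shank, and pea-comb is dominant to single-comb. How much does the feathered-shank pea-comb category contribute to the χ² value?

A dihybrid testcross with independent assortment gives a 1:1:1:1 ratio.
Total ratio parts = 4. Expected numbers out of 970:
  feathered-shank pea-comb: 970 × 1/4 = 242.5
  feathered-shank single-comb: 970 × 1/4 = 242.5
  clean-shank pea-comb: 970 × 1/4 = 242.5
  clean-shank single-comb: 970 × 1/4 = 242.5
Contribution of feathered-shank pea-comb: (240 − 242.5)² / 242.5 = 0.0258

0.026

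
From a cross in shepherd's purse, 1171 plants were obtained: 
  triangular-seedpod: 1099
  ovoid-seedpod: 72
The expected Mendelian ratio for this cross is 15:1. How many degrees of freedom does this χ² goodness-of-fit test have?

1

A goodness-of-fit test with 2 phenotype classes has df = 2 − 1 = 1.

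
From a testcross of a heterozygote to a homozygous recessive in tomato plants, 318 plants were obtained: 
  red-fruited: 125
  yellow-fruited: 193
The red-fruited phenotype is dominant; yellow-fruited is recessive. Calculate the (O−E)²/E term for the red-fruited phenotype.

7.270

A testcross of a heterozygote (Aa × aa) gives a 1:1 phenotypic ratio.
The 1:1 ratio has 2 parts, so with N = 318 the expected counts are:
  red-fruited: 318 × 1/2 = 159
  yellow-fruited: 318 × 1/2 = 159
Contribution of red-fruited: (125 − 159)² / 159 = 7.2704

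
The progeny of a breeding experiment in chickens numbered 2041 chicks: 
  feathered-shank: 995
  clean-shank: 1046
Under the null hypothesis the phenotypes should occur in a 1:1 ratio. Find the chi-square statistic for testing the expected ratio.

The 1:1 ratio has 2 parts, so with N = 2041 the expected counts are:
  feathered-shank: 2041 × 1/2 = 1020.5
  clean-shank: 2041 × 1/2 = 1020.5
χ² = Σ (O − E)² / E
  feathered-shank: (995 − 1020.5)² / 1020.5 = 0.6372
  clean-shank: (1046 − 1020.5)² / 1020.5 = 0.6372
χ² = 0.6372 + 0.6372 = 1.2744 ≈ 1.274

1.274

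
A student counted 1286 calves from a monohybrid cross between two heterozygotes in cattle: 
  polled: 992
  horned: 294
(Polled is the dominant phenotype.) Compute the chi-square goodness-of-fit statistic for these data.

3.136

For a monohybrid cross between heterozygotes with complete dominance, the expected phenotypic ratio is 3:1.
The 3:1 ratio has 4 parts, so with N = 1286 the expected counts are:
  polled: 1286 × 3/4 = 964.5
  horned: 1286 × 1/4 = 321.5
χ² = Σ (O − E)² / E
  polled: (992 − 964.5)² / 964.5 = 0.7841
  horned: (294 − 321.5)² / 321.5 = 2.3523
χ² = 0.7841 + 2.3523 = 3.1364 ≈ 3.136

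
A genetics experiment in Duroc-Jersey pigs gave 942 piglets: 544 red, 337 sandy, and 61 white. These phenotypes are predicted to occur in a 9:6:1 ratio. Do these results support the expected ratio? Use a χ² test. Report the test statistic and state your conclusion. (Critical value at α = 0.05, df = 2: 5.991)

1.201; consistent

Under the 9:6:1 hypothesis (Σ ratio = 16, N = 942):
  red: 942 × 9/16 = 529.875
  sandy: 942 × 6/16 = 353.25
  white: 942 × 1/16 = 58.875
χ² = Σ (O − E)² / E
  red: (544 − 529.875)² / 529.875 = 0.3765
  sandy: (337 − 353.25)² / 353.25 = 0.7475
  white: (61 − 58.875)² / 58.875 = 0.0767
χ² = 0.3765 + 0.7475 + 0.0767 = 1.2007 ≈ 1.201
Degrees of freedom = 3 − 1 = 2; critical value at α = 0.05 is 5.991.
Since 1.201 < 5.991, we fail to reject the null hypothesis — the data are consistent with the 9:6:1 ratio.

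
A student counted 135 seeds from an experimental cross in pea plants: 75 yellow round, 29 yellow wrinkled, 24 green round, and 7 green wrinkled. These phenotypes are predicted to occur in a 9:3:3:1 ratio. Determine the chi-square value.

Total ratio parts = 16. Expected numbers out of 135:
  yellow round: 135 × 9/16 = 75.9375
  yellow wrinkled: 135 × 3/16 = 25.3125
  green round: 135 × 3/16 = 25.3125
  green wrinkled: 135 × 1/16 = 8.4375
χ² = Σ (O − E)² / E
  yellow round: (75 − 75.9375)² / 75.9375 = 0.0116
  yellow wrinkled: (29 − 25.3125)² / 25.3125 = 0.5372
  green round: (24 − 25.3125)² / 25.3125 = 0.0681
  green wrinkled: (7 − 8.4375)² / 8.4375 = 0.2449
χ² = 0.0116 + 0.5372 + 0.0681 + 0.2449 = 0.8618 ≈ 0.862

0.862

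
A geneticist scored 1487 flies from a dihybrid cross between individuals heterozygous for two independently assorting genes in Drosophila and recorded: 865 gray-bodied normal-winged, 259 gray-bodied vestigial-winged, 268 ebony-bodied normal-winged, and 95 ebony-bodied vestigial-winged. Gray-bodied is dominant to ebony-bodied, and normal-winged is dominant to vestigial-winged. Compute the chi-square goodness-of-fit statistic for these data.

A dihybrid F₂ with independent assortment and complete dominance at both loci gives a 9:3:3:1 phenotypic ratio.
Total ratio parts = 16. Expected numbers out of 1487:
  gray-bodied normal-winged: 1487 × 9/16 = 836.4375
  gray-bodied vestigial-winged: 1487 × 3/16 = 278.8125
  ebony-bodied normal-winged: 1487 × 3/16 = 278.8125
  ebony-bodied vestigial-winged: 1487 × 1/16 = 92.9375
χ² = Σ (O − E)² / E
  gray-bodied normal-winged: (865 − 836.4375)² / 836.4375 = 0.9753
  gray-bodied vestigial-winged: (259 − 278.8125)² / 278.8125 = 1.4079
  ebony-bodied normal-winged: (268 − 278.8125)² / 278.8125 = 0.4193
  ebony-bodied vestigial-winged: (95 − 92.9375)² / 92.9375 = 0.0458
χ² = 0.9753 + 1.4079 + 0.4193 + 0.0458 = 2.8483 ≈ 2.848

2.848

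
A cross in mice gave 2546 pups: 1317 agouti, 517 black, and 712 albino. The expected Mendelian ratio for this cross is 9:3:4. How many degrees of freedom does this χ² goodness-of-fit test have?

2

A goodness-of-fit test with 3 phenotype classes has df = 3 − 1 = 2.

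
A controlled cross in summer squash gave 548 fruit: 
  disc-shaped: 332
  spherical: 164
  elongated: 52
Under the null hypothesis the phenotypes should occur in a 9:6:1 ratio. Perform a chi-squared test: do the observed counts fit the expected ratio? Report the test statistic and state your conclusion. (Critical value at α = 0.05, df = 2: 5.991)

19.410; not consistent

The 9:6:1 ratio has 16 parts, so with N = 548 the expected counts are:
  disc-shaped: 548 × 9/16 = 308.25
  spherical: 548 × 6/16 = 205.5
  elongated: 548 × 1/16 = 34.25
χ² = Σ (O − E)² / E
  disc-shaped: (332 − 308.25)² / 308.25 = 1.8299
  spherical: (164 − 205.5)² / 205.5 = 8.3808
  elongated: (52 − 34.25)² / 34.25 = 9.1989
χ² = 1.8299 + 8.3808 + 9.1989 = 19.4096 ≈ 19.410
Degrees of freedom = 3 − 1 = 2; critical value at α = 0.05 is 5.991.
Since 19.410 > 5.991, we reject the null hypothesis — the data do not fit the 9:6:1 ratio.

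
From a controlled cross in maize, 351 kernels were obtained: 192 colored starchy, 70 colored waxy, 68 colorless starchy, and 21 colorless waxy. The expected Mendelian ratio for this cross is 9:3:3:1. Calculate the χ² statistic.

0.529

Total ratio parts = 16. Expected numbers out of 351:
  colored starchy: 351 × 9/16 = 197.4375
  colored waxy: 351 × 3/16 = 65.8125
  colorless starchy: 351 × 3/16 = 65.8125
  colorless waxy: 351 × 1/16 = 21.9375
χ² = Σ (O − E)² / E
  colored starchy: (192 − 197.4375)² / 197.4375 = 0.1498
  colored waxy: (70 − 65.8125)² / 65.8125 = 0.2664
  colorless starchy: (68 − 65.8125)² / 65.8125 = 0.0727
  colorless waxy: (21 − 21.9375)² / 21.9375 = 0.0401
χ² = 0.1498 + 0.2664 + 0.0727 + 0.0401 = 0.529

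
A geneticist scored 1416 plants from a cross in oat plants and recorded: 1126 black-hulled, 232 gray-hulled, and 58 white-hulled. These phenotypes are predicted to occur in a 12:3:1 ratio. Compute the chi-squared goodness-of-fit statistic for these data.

18.595

Expected counts for N = 1416 under a 12:3:1 ratio (total parts = 16):
  black-hulled: 1416 × 12/16 = 1062
  gray-hulled: 1416 × 3/16 = 265.5
  white-hulled: 1416 × 1/16 = 88.5
χ² = Σ (O − E)² / E
  black-hulled: (1126 − 1062)² / 1062 = 3.8569
  gray-hulled: (232 − 265.5)² / 265.5 = 4.2269
  white-hulled: (58 − 88.5)² / 88.5 = 10.5113
χ² = 3.8569 + 4.2269 + 10.5113 = 18.5951 ≈ 18.595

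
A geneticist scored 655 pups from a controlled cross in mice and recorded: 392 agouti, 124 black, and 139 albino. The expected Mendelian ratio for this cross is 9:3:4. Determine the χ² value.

5.259

Total ratio parts = 16. Expected numbers out of 655:
  agouti: 655 × 9/16 = 368.4375
  black: 655 × 3/16 = 122.8125
  albino: 655 × 4/16 = 163.75
χ² = Σ (O − E)² / E
  agouti: (392 − 368.4375)² / 368.4375 = 1.5069
  black: (124 − 122.8125)² / 122.8125 = 0.0115
  albino: (139 − 163.75)² / 163.75 = 3.7408
χ² = 1.5069 + 0.0115 + 3.7408 = 5.2592 ≈ 5.259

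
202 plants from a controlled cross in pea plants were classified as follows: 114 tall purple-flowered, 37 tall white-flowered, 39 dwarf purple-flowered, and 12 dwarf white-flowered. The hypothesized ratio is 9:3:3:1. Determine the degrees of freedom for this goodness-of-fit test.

A goodness-of-fit test with 4 phenotype classes has df = 4 − 1 = 3.

3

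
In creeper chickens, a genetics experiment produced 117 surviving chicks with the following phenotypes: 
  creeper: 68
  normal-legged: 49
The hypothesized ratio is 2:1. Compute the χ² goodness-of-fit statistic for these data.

3.846

The 2:1 ratio has 3 parts, so with N = 117 the expected counts are:
  creeper: 117 × 2/3 = 78
  normal-legged: 117 × 1/3 = 39
χ² = Σ (O − E)² / E
  creeper: (68 − 78)² / 78 = 1.2821
  normal-legged: (49 − 39)² / 39 = 2.5641
χ² = 1.2821 + 2.5641 = 3.8462 ≈ 3.846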